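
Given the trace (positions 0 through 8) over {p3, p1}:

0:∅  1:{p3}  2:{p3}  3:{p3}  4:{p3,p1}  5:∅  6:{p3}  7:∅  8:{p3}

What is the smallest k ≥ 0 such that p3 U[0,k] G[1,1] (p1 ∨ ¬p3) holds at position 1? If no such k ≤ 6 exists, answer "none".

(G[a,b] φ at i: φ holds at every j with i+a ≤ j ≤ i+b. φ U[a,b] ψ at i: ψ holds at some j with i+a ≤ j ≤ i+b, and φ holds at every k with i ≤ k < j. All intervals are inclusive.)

2

Need earliest j ≥ 1 with G[1,1] (p1 ∨ ¬p3), and p3 at every k in [1,j-1].
  j=1: rhs fails.
  j=2: rhs fails.
  j=3: rhs holds; lhs holds on [1,2]. k = 2.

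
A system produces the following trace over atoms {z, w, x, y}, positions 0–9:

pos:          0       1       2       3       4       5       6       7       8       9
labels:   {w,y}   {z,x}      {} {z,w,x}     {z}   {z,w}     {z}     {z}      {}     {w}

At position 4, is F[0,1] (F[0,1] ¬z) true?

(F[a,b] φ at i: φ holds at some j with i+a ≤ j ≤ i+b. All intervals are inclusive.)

Check F[0,1] ¬z at each j in [4,5]:
  j=4: fails (none in [4,5])
  j=5: fails (none in [5,6])
No position in the window satisfies it → formula fails.

No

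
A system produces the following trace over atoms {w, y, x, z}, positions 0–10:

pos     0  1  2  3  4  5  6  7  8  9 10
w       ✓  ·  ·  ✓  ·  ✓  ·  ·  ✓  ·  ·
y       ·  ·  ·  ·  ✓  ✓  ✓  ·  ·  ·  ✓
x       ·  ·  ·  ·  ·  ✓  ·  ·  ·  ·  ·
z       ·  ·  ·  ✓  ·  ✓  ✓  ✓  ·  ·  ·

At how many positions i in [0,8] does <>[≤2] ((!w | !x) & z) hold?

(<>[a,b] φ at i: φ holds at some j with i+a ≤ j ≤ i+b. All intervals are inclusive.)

7

Evaluate at each i in [0,8]:
  i=0: ✗ (none in [0,2])
  i=1: ✓ (witness j=3)
  i=2: ✓ (witness j=3)
  i=3: ✓ (witness j=3)
  i=4: ✓ (witness j=6)
  i=5: ✓ (witness j=6)
  i=6: ✓ (witness j=6)
  i=7: ✓ (witness j=7)
  i=8: ✗ (none in [8,10])
Positions where it holds: {1, 2, 3, 4, 5, 6, 7} → 7.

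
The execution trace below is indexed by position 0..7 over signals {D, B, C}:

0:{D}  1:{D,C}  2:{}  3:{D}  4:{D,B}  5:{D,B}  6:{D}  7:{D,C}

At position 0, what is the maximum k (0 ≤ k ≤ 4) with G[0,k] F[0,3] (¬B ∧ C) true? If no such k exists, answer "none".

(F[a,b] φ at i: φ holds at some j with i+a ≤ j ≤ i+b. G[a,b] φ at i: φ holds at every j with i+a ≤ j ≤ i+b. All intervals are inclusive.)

F[0,3] (¬B ∧ C) must hold from j=0 onward; find where it first fails.
  j=0: holds
  j=1: holds
  j=2: fails
Holds on [0,1], so largest k = 1.

1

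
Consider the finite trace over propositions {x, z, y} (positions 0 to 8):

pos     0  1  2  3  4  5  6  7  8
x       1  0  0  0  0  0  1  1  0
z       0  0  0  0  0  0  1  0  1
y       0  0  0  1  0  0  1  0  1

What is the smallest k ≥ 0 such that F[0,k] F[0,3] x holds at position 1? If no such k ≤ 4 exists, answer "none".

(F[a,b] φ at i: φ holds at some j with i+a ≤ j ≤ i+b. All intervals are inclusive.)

2

Scan j = 1,2,… for F[0,3] x:
  j=1: fails
  j=2: fails
  j=3: holds
First hit at j=3, so smallest k = 3-1 = 2.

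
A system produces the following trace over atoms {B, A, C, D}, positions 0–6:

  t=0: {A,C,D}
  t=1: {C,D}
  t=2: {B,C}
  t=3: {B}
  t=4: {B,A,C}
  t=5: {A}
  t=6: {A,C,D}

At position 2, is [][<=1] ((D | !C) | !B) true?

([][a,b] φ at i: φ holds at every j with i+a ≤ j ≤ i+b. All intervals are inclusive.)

False

Check ((D | !C) | !B) at every j in [2,3]:
  j=2: false
  j=3: true
Fails at j=2 → formula fails.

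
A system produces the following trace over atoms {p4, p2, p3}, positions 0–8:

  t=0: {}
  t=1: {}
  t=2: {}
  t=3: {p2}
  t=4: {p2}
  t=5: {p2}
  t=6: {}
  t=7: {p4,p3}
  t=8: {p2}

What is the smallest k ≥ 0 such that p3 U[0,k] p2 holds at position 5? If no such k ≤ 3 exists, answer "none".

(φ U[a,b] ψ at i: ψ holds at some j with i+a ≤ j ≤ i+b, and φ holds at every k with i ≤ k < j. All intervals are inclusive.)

Need earliest j ≥ 5 with p2, and p3 at every k in [5,j-1].
  j=5: rhs holds (empty prefix). k = 0.

0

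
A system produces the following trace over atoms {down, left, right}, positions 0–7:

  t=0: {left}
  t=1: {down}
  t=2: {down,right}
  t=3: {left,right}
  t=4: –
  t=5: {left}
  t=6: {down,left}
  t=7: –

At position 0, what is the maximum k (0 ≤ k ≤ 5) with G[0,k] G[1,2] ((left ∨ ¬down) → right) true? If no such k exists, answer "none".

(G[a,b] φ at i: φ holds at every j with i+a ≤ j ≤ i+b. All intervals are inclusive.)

1

G[1,2] ((left ∨ ¬down) → right) must hold from j=0 onward; find where it first fails.
  j=0: holds
  j=1: holds
  j=2: fails
Holds on [0,1], so largest k = 1.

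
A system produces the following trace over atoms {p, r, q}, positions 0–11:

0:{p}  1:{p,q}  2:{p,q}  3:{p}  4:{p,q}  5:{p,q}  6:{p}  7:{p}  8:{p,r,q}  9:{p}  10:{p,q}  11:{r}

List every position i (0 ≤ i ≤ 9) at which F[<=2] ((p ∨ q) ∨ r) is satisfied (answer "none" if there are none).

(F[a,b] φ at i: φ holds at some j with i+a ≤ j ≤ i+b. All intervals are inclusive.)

0, 1, 2, 3, 4, 5, 6, 7, 8, 9

Evaluate at each i in [0,9]:
  i=0: ✓ (witness j=0)
  i=1: ✓ (witness j=1)
  i=2: ✓ (witness j=2)
  i=3: ✓ (witness j=3)
  i=4: ✓ (witness j=4)
  i=5: ✓ (witness j=5)
  i=6: ✓ (witness j=6)
  i=7: ✓ (witness j=7)
  i=8: ✓ (witness j=8)
  i=9: ✓ (witness j=9)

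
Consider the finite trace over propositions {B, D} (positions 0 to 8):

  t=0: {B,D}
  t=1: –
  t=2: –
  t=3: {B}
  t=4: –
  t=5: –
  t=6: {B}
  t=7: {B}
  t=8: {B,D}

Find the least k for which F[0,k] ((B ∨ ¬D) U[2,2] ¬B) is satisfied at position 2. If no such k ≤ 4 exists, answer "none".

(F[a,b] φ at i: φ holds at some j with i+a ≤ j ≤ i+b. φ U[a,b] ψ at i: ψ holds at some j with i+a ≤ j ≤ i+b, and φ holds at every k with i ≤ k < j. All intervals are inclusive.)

0

Scan j = 2,3,… for ((B ∨ ¬D) U[2,2] ¬B):
  j=2: holds
First hit at j=2, so smallest k = 2-2 = 0.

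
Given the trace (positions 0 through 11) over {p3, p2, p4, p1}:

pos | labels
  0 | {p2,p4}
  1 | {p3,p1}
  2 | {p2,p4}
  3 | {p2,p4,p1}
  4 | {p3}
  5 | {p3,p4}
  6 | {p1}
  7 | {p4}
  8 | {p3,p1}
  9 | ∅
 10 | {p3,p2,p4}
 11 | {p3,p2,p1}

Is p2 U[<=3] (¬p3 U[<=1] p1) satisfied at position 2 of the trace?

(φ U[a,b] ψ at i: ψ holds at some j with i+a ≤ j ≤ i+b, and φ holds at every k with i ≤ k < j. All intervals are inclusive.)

True

Need some j in [2,5] with (¬p3 U[<=1] p1), and p2 at every k in [2,j-1].
  j=2: (¬p3 U[<=1] p1) holds; no prefix to check → satisfied.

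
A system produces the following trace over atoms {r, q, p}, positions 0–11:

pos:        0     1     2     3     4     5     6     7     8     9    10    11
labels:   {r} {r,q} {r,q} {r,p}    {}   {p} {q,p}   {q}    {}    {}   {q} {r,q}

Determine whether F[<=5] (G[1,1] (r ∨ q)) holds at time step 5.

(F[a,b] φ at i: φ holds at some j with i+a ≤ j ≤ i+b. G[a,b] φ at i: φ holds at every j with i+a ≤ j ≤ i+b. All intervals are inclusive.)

Yes

Check G[1,1] (r ∨ q) at each j in [5,10]:
  j=5: holds on [6,6]
  j=6: holds on [7,7]
  j=7: fails at 8
  j=8: fails at 9
  j=9: holds on [10,10]
  j=10: holds on [11,11]
Found at j=5 → formula holds.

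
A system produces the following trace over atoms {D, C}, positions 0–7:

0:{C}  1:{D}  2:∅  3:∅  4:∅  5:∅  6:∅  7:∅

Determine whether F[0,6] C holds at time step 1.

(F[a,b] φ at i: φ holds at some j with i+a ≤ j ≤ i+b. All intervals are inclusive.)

Check C at each j in [1,7]:
  j=1: false
  j=2: false
  j=3: false
  j=4: false
  j=5: false
  j=6: false
  j=7: false
No position in the window satisfies it → formula fails.

False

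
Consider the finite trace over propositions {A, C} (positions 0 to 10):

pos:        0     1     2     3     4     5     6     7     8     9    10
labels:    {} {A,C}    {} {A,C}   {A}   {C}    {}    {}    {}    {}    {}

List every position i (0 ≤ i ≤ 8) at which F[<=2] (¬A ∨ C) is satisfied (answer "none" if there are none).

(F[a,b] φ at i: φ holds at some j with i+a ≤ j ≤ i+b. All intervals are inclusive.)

0, 1, 2, 3, 4, 5, 6, 7, 8

Evaluate at each i in [0,8]:
  i=0: ✓ (witness j=0)
  i=1: ✓ (witness j=1)
  i=2: ✓ (witness j=2)
  i=3: ✓ (witness j=3)
  i=4: ✓ (witness j=5)
  i=5: ✓ (witness j=5)
  i=6: ✓ (witness j=6)
  i=7: ✓ (witness j=7)
  i=8: ✓ (witness j=8)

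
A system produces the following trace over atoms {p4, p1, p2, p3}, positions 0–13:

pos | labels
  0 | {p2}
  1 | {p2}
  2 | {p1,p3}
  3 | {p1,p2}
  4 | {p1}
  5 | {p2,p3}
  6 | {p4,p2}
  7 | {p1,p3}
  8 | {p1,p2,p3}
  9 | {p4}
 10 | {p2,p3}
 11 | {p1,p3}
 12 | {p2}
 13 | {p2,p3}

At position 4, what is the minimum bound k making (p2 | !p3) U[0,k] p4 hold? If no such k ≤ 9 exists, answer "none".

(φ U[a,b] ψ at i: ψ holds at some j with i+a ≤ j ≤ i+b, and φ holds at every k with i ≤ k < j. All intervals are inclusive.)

2

Need earliest j ≥ 4 with p4, and (p2 | !p3) at every k in [4,j-1].
  j=4: rhs fails.
  j=5: rhs fails.
  j=6: rhs holds; lhs holds on [4,5]. k = 2.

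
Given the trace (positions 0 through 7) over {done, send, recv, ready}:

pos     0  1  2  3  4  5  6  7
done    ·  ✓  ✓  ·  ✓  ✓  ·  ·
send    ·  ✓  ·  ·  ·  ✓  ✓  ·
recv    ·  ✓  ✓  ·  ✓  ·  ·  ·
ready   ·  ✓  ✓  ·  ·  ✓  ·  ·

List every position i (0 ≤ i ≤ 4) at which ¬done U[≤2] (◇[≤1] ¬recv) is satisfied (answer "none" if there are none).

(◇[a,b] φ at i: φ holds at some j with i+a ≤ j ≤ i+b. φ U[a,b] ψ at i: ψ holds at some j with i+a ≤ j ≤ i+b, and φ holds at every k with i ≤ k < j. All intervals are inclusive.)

Evaluate at each i in [0,4]:
  i=0: ✓ (rhs at j=0)
  i=1: ✗ (lhs fails at k=1 before rhs at j=2)
  i=2: ✓ (rhs at j=2)
  i=3: ✓ (rhs at j=3)
  i=4: ✓ (rhs at j=4)

0, 2, 3, 4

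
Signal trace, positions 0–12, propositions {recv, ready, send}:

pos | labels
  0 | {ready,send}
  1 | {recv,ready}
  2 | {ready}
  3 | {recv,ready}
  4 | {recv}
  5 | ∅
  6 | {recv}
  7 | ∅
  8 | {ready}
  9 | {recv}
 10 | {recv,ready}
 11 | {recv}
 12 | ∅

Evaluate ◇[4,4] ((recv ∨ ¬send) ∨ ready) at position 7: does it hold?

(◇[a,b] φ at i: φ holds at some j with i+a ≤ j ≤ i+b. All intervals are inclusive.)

True

Check ((recv ∨ ¬send) ∨ ready) at each j in [11,11]:
  j=11: true
Found at j=11 → formula holds.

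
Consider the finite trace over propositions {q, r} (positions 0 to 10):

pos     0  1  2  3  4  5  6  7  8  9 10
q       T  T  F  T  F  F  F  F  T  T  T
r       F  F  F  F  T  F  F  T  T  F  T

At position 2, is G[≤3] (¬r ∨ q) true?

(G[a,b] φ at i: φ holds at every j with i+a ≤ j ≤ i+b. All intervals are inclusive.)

Check (¬r ∨ q) at every j in [2,5]:
  j=2: true
  j=3: true
  j=4: false
  j=5: true
Fails at j=4 → formula fails.

No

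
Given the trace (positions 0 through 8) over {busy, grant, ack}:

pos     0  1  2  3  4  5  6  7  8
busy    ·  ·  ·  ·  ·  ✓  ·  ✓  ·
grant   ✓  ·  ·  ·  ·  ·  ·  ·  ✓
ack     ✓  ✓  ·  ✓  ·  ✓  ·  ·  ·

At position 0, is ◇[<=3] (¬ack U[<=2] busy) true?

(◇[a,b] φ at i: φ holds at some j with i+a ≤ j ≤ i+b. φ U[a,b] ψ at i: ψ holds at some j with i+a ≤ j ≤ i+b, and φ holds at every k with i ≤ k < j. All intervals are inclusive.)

Does not hold

Check (¬ack U[<=2] busy) at each j in [0,3]:
  j=0: fails
  j=1: fails
  j=2: fails
  j=3: fails
No position in the window satisfies it → formula fails.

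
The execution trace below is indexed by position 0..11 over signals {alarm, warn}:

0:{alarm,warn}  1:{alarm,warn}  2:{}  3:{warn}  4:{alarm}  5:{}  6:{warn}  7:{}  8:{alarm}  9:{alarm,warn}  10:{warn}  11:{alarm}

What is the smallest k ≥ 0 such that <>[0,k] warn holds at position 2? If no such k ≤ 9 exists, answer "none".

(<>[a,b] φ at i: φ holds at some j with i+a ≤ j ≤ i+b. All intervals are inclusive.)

Scan j = 2,3,… for warn:
  j=2: fails
  j=3: holds
First hit at j=3, so smallest k = 3-2 = 1.

1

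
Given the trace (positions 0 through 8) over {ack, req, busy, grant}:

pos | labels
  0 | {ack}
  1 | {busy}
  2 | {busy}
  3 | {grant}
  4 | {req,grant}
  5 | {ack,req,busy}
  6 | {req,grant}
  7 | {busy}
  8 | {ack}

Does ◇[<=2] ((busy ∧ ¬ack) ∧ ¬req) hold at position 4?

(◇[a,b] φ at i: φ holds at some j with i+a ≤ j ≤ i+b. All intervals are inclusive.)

Check ((busy ∧ ¬ack) ∧ ¬req) at each j in [4,6]:
  j=4: false
  j=5: false
  j=6: false
No position in the window satisfies it → formula fails.

No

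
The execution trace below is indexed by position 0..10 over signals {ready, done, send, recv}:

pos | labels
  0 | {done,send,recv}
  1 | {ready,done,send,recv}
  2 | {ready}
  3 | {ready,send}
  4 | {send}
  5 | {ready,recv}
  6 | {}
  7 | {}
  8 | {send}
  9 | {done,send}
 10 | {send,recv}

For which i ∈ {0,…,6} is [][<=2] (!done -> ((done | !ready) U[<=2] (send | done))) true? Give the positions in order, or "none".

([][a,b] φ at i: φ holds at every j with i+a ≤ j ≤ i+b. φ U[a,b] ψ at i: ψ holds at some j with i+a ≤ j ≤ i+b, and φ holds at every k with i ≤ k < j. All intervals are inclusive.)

Evaluate at each i in [0,6]:
  i=0: ✗ (fails at j=2)
  i=1: ✗ (fails at j=2)
  i=2: ✗ (fails at j=2)
  i=3: ✗ (fails at j=5)
  i=4: ✗ (fails at j=5)
  i=5: ✗ (fails at j=5)
  i=6: ✓ (all of [6,8])

6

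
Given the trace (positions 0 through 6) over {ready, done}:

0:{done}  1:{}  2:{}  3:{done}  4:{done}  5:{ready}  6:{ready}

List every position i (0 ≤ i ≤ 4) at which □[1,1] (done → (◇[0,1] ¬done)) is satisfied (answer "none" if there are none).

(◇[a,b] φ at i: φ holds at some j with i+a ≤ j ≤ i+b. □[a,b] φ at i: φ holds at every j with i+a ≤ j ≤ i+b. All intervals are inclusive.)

Evaluate at each i in [0,4]:
  i=0: ✓ (all of [1,1])
  i=1: ✓ (all of [2,2])
  i=2: ✗ (fails at j=3)
  i=3: ✓ (all of [4,4])
  i=4: ✓ (all of [5,5])

0, 1, 3, 4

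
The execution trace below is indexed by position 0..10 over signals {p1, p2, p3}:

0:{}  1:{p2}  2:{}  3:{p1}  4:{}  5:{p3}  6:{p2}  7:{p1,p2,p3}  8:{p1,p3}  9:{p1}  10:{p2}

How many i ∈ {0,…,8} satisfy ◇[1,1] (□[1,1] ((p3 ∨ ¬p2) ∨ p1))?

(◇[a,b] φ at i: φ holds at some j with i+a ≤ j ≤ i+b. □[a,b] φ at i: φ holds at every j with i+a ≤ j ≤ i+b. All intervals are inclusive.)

7

Evaluate at each i in [0,8]:
  i=0: ✓ (witness j=1)
  i=1: ✓ (witness j=2)
  i=2: ✓ (witness j=3)
  i=3: ✓ (witness j=4)
  i=4: ✗ (none in [5,5])
  i=5: ✓ (witness j=6)
  i=6: ✓ (witness j=7)
  i=7: ✓ (witness j=8)
  i=8: ✗ (none in [9,9])
Positions where it holds: {0, 1, 2, 3, 5, 6, 7} → 7.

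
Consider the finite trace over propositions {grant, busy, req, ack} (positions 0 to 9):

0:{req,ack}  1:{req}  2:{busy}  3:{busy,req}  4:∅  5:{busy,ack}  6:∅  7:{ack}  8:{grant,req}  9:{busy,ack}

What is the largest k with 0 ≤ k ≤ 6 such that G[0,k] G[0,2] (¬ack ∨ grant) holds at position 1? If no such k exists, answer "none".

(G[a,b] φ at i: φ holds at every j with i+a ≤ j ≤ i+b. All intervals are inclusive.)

G[0,2] (¬ack ∨ grant) must hold from j=1 onward; find where it first fails.
  j=1: holds
  j=2: holds
  j=3: fails
Holds on [1,2], so largest k = 1.

1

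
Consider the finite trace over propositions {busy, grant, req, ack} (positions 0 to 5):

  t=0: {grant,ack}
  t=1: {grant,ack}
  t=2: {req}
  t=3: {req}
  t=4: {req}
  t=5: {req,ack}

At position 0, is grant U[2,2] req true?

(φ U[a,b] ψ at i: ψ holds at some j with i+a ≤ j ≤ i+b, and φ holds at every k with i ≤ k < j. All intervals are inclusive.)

True

Need some j in [2,2] with req, and grant at every k in [0,j-1].
  j=2: req holds; grant holds at every k in [0,1] → satisfied.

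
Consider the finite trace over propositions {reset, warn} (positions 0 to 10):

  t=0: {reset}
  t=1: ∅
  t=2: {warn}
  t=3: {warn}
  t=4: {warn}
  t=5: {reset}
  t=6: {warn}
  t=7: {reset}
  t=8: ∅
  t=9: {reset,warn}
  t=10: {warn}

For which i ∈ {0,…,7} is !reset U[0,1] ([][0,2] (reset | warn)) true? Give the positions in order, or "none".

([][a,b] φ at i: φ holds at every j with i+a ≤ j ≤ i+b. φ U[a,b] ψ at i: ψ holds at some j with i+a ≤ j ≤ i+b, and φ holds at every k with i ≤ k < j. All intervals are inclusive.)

1, 2, 3, 4, 5

Evaluate at each i in [0,7]:
  i=0: ✗ (no rhs in [0,1])
  i=1: ✓ (rhs at j=2; lhs holds on [1,1])
  i=2: ✓ (rhs at j=2)
  i=3: ✓ (rhs at j=3)
  i=4: ✓ (rhs at j=4)
  i=5: ✓ (rhs at j=5)
  i=6: ✗ (no rhs in [6,7])
  i=7: ✗ (no rhs in [7,8])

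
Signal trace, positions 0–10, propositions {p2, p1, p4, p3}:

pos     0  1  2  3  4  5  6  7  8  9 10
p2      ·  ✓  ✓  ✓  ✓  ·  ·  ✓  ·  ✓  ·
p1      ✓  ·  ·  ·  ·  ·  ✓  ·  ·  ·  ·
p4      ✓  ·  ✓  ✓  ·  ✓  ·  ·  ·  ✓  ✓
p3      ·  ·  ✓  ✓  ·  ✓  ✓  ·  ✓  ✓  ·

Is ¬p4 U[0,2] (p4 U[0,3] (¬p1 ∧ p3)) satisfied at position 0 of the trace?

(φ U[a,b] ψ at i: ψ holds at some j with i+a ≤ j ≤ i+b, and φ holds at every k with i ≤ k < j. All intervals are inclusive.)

Does not hold

Need some j in [0,2] with (p4 U[0,3] (¬p1 ∧ p3)), and ¬p4 at every k in [0,j-1].
  j=0: (p4 U[0,3] (¬p1 ∧ p3)) — fails.
  j=1: (p4 U[0,3] (¬p1 ∧ p3)) — fails.
  j=2: (p4 U[0,3] (¬p1 ∧ p3)) holds, but ¬p4 fails at k=0 → not this j.
No j in the window works → until fails.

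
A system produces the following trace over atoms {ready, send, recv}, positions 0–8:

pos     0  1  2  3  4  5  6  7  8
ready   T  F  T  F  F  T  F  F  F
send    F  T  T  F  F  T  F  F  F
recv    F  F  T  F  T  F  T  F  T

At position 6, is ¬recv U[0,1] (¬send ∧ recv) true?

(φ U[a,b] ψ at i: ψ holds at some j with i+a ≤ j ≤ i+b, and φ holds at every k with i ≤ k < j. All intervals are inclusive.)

Yes

Need some j in [6,7] with (¬send ∧ recv), and ¬recv at every k in [6,j-1].
  j=6: (¬send ∧ recv) holds; no prefix to check → satisfied.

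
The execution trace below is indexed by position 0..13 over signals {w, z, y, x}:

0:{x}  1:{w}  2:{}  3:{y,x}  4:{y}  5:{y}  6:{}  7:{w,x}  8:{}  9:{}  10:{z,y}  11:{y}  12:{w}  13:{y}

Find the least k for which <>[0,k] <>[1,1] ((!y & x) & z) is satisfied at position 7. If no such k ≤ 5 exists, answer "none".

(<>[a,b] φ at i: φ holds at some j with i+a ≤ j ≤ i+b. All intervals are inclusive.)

none

Scan j = 7,8,… for <>[1,1] ((!y & x) & z):
  j=7: fails
  j=8: fails
  j=9: fails
  j=10: fails
  j=11: fails
  j=12: fails
No j in [7,12] satisfies it → none.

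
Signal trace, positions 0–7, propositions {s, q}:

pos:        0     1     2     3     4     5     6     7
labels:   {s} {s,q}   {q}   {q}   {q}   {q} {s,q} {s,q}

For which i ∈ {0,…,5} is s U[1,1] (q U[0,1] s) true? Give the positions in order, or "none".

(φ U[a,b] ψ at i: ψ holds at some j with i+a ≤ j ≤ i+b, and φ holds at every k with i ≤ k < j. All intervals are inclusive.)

0

Evaluate at each i in [0,5]:
  i=0: ✓ (rhs at j=1; lhs holds on [0,0])
  i=1: ✗ (no rhs in [2,2])
  i=2: ✗ (no rhs in [3,3])
  i=3: ✗ (no rhs in [4,4])
  i=4: ✗ (lhs fails at k=4 before rhs at j=5)
  i=5: ✗ (lhs fails at k=5 before rhs at j=6)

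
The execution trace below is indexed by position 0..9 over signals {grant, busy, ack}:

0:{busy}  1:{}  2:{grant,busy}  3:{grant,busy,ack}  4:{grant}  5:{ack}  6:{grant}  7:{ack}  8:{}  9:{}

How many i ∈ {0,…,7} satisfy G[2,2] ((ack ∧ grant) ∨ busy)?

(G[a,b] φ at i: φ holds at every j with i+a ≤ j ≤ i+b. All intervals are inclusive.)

Evaluate at each i in [0,7]:
  i=0: ✓ (all of [2,2])
  i=1: ✓ (all of [3,3])
  i=2: ✗ (fails at j=4)
  i=3: ✗ (fails at j=5)
  i=4: ✗ (fails at j=6)
  i=5: ✗ (fails at j=7)
  i=6: ✗ (fails at j=8)
  i=7: ✗ (fails at j=9)
Positions where it holds: {0, 1} → 2.

2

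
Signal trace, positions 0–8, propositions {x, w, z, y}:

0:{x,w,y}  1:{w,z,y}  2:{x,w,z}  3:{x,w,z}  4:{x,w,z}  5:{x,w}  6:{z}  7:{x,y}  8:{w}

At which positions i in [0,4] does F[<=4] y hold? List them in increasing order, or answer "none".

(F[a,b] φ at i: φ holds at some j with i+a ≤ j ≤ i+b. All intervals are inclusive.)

0, 1, 3, 4

Evaluate at each i in [0,4]:
  i=0: ✓ (witness j=0)
  i=1: ✓ (witness j=1)
  i=2: ✗ (none in [2,6])
  i=3: ✓ (witness j=7)
  i=4: ✓ (witness j=7)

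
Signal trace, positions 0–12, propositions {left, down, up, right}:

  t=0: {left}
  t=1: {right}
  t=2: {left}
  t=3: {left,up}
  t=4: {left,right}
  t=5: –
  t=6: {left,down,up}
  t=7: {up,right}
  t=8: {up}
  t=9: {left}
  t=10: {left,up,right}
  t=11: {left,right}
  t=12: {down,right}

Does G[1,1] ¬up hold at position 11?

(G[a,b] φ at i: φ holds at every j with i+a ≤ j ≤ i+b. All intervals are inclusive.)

Check ¬up at every j in [12,12]:
  j=12: true
All positions satisfy it → formula holds.

True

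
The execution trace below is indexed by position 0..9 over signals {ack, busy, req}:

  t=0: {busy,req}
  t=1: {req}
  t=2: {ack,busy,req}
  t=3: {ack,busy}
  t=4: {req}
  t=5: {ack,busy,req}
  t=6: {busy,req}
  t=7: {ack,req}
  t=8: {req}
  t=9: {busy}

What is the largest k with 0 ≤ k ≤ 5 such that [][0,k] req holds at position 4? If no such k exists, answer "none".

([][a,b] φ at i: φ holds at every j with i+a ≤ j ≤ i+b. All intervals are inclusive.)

4

req must hold from j=4 onward; find where it first fails.
  j=4: holds
  j=5: holds
  j=6: holds
  j=7: holds
  j=8: holds
  j=9: fails
Holds on [4,8], so largest k = 4.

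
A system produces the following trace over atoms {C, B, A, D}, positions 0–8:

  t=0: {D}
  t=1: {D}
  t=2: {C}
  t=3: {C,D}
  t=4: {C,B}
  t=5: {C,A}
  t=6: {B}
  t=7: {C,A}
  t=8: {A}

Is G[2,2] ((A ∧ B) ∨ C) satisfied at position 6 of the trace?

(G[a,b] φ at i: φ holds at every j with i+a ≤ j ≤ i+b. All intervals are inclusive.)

Check ((A ∧ B) ∨ C) at every j in [8,8]:
  j=8: false
Fails at j=8 → formula fails.

Does not hold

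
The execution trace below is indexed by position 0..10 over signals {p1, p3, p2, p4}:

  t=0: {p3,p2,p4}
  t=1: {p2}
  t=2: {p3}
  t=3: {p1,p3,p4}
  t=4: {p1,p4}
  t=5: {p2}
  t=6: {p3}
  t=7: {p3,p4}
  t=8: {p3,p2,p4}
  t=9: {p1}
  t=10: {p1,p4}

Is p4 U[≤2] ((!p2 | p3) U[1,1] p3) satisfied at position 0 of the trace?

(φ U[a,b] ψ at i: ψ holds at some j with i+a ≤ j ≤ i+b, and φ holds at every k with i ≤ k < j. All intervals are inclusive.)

Need some j in [0,2] with ((!p2 | p3) U[1,1] p3), and p4 at every k in [0,j-1].
  j=0: ((!p2 | p3) U[1,1] p3) — fails.
  j=1: ((!p2 | p3) U[1,1] p3) — fails.
  j=2: ((!p2 | p3) U[1,1] p3) holds, but p4 fails at k=1 → not this j.
No j in the window works → until fails.

False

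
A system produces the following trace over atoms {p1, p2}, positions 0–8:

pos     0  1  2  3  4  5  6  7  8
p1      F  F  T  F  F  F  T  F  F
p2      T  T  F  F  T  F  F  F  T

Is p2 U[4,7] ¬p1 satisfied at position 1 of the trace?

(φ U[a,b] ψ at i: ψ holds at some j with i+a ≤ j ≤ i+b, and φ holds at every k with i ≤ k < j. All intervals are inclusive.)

Does not hold

Need some j in [5,8] with ¬p1, and p2 at every k in [1,j-1].
  j=5: ¬p1 holds, but p2 fails at k=2 → not this j.
  j=6: ¬p1 false.
  j=7: ¬p1 holds, but p2 fails at k=2 → not this j.
  j=8: ¬p1 holds, but p2 fails at k=2 → not this j.
No j in the window works → until fails.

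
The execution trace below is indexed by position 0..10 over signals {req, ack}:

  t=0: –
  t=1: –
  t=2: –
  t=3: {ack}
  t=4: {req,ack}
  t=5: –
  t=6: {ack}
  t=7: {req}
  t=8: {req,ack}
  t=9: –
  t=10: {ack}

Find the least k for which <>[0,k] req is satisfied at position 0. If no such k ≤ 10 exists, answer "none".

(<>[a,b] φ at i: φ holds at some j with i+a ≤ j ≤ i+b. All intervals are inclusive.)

Scan j = 0,1,… for req:
  j=0: fails
  j=1: fails
  j=2: fails
  j=3: fails
  j=4: holds
First hit at j=4, so smallest k = 4-0 = 4.

4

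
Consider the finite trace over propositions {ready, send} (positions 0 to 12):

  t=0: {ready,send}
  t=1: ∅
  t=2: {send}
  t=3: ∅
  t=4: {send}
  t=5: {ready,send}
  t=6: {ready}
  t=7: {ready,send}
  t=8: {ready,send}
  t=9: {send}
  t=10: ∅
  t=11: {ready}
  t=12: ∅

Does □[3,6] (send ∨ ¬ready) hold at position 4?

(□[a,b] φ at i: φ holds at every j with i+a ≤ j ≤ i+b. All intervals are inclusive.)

Check (send ∨ ¬ready) at every j in [7,10]:
  j=7: true
  j=8: true
  j=9: true
  j=10: true
All positions satisfy it → formula holds.

Yes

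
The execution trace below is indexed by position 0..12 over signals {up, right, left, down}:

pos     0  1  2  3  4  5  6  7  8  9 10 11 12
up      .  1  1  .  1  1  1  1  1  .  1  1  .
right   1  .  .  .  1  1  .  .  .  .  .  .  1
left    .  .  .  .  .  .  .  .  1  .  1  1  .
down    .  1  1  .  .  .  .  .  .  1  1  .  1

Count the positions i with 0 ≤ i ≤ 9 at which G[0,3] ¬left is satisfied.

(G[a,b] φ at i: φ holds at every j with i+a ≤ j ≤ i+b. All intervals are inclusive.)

Evaluate at each i in [0,9]:
  i=0: ✓ (all of [0,3])
  i=1: ✓ (all of [1,4])
  i=2: ✓ (all of [2,5])
  i=3: ✓ (all of [3,6])
  i=4: ✓ (all of [4,7])
  i=5: ✗ (fails at j=8)
  i=6: ✗ (fails at j=8)
  i=7: ✗ (fails at j=8)
  i=8: ✗ (fails at j=8)
  i=9: ✗ (fails at j=10)
Positions where it holds: {0, 1, 2, 3, 4} → 5.

5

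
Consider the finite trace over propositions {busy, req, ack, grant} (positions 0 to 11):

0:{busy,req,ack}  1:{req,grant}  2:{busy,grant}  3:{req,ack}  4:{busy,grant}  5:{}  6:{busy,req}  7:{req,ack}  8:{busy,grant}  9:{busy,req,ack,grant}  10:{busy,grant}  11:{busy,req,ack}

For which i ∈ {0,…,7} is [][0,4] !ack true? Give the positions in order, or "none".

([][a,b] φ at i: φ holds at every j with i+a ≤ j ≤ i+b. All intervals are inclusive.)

none

Evaluate at each i in [0,7]:
  i=0: ✗ (fails at j=0)
  i=1: ✗ (fails at j=3)
  i=2: ✗ (fails at j=3)
  i=3: ✗ (fails at j=3)
  i=4: ✗ (fails at j=7)
  i=5: ✗ (fails at j=7)
  i=6: ✗ (fails at j=7)
  i=7: ✗ (fails at j=7)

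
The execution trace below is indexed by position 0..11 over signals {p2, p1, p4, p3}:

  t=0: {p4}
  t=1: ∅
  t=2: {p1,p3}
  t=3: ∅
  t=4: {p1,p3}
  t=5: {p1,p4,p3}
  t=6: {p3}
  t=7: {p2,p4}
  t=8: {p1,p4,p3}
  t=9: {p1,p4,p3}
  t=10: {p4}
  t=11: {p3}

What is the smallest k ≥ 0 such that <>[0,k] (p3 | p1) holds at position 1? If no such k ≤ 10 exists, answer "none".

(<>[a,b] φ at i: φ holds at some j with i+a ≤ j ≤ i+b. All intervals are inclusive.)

Scan j = 1,2,… for (p3 | p1):
  j=1: fails
  j=2: holds
First hit at j=2, so smallest k = 2-1 = 1.

1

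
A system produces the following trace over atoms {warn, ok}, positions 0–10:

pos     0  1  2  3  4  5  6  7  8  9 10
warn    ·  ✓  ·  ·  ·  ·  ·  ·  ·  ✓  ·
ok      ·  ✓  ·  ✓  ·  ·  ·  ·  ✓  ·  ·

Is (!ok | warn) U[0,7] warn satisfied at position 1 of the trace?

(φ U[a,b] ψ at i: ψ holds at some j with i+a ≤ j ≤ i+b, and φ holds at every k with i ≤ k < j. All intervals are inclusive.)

Holds

Need some j in [1,8] with warn, and (!ok | warn) at every k in [1,j-1].
  j=1: warn holds; no prefix to check → satisfied.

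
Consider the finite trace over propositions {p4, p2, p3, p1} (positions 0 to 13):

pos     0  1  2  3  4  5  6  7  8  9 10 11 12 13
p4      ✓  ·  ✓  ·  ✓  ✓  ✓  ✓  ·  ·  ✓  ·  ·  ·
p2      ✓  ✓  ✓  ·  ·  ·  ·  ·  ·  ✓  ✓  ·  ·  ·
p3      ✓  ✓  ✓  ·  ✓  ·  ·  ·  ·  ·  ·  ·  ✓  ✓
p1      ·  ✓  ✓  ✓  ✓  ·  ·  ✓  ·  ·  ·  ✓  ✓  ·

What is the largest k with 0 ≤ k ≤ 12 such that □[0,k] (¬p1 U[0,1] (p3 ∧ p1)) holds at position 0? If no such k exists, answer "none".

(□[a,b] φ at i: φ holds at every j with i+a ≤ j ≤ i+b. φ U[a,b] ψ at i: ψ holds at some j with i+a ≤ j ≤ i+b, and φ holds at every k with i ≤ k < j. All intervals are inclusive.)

(¬p1 U[0,1] (p3 ∧ p1)) must hold from j=0 onward; find where it first fails.
  j=0: holds
  j=1: holds
  j=2: holds
  j=3: fails
Holds on [0,2], so largest k = 2.

2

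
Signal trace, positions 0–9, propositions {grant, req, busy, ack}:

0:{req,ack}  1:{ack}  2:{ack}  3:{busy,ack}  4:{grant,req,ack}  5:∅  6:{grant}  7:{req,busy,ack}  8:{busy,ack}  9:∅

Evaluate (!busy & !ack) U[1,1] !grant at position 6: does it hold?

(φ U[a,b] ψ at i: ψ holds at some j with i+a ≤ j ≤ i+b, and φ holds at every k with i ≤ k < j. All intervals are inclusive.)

Need some j in [7,7] with !grant, and (!busy & !ack) at every k in [6,j-1].
  j=7: !grant holds; (!busy & !ack) holds at every k in [6,6] → satisfied.

Holds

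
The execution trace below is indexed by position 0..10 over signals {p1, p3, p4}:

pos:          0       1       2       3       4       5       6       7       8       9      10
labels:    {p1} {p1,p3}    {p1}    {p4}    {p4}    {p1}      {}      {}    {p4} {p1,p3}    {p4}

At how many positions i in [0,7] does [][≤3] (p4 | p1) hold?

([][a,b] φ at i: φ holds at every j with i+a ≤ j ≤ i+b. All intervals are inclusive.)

Evaluate at each i in [0,7]:
  i=0: ✓ (all of [0,3])
  i=1: ✓ (all of [1,4])
  i=2: ✓ (all of [2,5])
  i=3: ✗ (fails at j=6)
  i=4: ✗ (fails at j=6)
  i=5: ✗ (fails at j=6)
  i=6: ✗ (fails at j=6)
  i=7: ✗ (fails at j=7)
Positions where it holds: {0, 1, 2} → 3.

3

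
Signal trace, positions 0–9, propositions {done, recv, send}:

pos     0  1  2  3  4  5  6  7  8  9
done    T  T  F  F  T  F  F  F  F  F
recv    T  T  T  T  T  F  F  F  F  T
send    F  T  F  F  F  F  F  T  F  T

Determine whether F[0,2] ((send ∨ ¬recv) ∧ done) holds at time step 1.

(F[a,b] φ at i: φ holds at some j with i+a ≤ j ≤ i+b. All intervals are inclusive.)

Check ((send ∨ ¬recv) ∧ done) at each j in [1,3]:
  j=1: true
  j=2: false
  j=3: false
Found at j=1 → formula holds.

True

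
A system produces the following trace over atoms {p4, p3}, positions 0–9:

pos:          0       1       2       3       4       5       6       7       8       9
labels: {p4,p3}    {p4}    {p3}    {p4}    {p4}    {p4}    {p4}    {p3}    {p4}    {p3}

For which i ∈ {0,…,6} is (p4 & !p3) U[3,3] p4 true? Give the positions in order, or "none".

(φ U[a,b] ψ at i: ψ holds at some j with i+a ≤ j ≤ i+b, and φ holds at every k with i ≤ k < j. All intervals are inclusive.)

Evaluate at each i in [0,6]:
  i=0: ✗ (lhs fails at k=0 before rhs at j=3)
  i=1: ✗ (lhs fails at k=2 before rhs at j=4)
  i=2: ✗ (lhs fails at k=2 before rhs at j=5)
  i=3: ✓ (rhs at j=6; lhs holds on [3,5])
  i=4: ✗ (no rhs in [7,7])
  i=5: ✗ (lhs fails at k=7 before rhs at j=8)
  i=6: ✗ (no rhs in [9,9])

3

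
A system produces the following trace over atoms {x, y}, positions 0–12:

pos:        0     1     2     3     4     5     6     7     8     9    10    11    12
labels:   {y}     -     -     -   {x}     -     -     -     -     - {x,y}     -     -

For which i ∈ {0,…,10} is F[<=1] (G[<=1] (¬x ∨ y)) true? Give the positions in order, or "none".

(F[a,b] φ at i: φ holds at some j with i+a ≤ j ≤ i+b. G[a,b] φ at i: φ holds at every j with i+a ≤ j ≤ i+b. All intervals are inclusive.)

0, 1, 2, 4, 5, 6, 7, 8, 9, 10

Evaluate at each i in [0,10]:
  i=0: ✓ (witness j=0)
  i=1: ✓ (witness j=1)
  i=2: ✓ (witness j=2)
  i=3: ✗ (none in [3,4])
  i=4: ✓ (witness j=5)
  i=5: ✓ (witness j=5)
  i=6: ✓ (witness j=6)
  i=7: ✓ (witness j=7)
  i=8: ✓ (witness j=8)
  i=9: ✓ (witness j=9)
  i=10: ✓ (witness j=10)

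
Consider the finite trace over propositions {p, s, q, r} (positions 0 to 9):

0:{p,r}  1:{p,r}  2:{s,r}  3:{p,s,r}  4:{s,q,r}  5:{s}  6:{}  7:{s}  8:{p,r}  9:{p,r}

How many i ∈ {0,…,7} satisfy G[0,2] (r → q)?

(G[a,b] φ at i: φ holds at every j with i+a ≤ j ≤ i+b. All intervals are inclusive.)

2

Evaluate at each i in [0,7]:
  i=0: ✗ (fails at j=0)
  i=1: ✗ (fails at j=1)
  i=2: ✗ (fails at j=2)
  i=3: ✗ (fails at j=3)
  i=4: ✓ (all of [4,6])
  i=5: ✓ (all of [5,7])
  i=6: ✗ (fails at j=8)
  i=7: ✗ (fails at j=8)
Positions where it holds: {4, 5} → 2.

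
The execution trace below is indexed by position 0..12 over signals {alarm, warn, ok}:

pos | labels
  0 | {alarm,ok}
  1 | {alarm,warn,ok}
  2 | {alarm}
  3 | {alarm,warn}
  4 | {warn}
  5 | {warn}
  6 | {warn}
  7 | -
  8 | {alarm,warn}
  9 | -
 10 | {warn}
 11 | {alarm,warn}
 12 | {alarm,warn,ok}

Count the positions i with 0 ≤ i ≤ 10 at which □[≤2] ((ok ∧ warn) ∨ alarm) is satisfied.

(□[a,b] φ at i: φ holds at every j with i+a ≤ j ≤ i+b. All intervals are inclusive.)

Evaluate at each i in [0,10]:
  i=0: ✓ (all of [0,2])
  i=1: ✓ (all of [1,3])
  i=2: ✗ (fails at j=4)
  i=3: ✗ (fails at j=4)
  i=4: ✗ (fails at j=4)
  i=5: ✗ (fails at j=5)
  i=6: ✗ (fails at j=6)
  i=7: ✗ (fails at j=7)
  i=8: ✗ (fails at j=9)
  i=9: ✗ (fails at j=9)
  i=10: ✗ (fails at j=10)
Positions where it holds: {0, 1} → 2.

2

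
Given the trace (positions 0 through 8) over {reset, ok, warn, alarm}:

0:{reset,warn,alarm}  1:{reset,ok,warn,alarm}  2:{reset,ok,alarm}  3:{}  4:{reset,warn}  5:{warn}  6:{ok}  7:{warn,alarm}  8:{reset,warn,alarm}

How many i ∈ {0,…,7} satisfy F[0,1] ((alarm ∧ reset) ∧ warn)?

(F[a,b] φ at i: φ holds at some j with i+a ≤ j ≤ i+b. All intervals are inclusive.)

Evaluate at each i in [0,7]:
  i=0: ✓ (witness j=0)
  i=1: ✓ (witness j=1)
  i=2: ✗ (none in [2,3])
  i=3: ✗ (none in [3,4])
  i=4: ✗ (none in [4,5])
  i=5: ✗ (none in [5,6])
  i=6: ✗ (none in [6,7])
  i=7: ✓ (witness j=8)
Positions where it holds: {0, 1, 7} → 3.

3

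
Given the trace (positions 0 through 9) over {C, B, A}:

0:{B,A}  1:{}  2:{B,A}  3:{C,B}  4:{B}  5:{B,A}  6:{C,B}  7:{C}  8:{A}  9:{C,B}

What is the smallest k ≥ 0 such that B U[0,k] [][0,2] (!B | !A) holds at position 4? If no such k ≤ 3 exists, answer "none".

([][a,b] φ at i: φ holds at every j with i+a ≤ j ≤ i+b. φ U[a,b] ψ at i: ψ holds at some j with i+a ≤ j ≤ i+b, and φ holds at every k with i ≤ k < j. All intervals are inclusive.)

Need earliest j ≥ 4 with [][0,2] (!B | !A), and B at every k in [4,j-1].
  j=4: rhs fails.
  j=5: rhs fails.
  j=6: rhs holds; lhs holds on [4,5]. k = 2.

2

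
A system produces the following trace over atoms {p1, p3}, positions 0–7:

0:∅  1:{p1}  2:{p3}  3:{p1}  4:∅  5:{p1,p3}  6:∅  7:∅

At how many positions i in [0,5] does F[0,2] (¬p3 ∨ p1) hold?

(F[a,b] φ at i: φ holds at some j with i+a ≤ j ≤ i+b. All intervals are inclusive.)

Evaluate at each i in [0,5]:
  i=0: ✓ (witness j=0)
  i=1: ✓ (witness j=1)
  i=2: ✓ (witness j=3)
  i=3: ✓ (witness j=3)
  i=4: ✓ (witness j=4)
  i=5: ✓ (witness j=5)
Positions where it holds: {0, 1, 2, 3, 4, 5} → 6.

6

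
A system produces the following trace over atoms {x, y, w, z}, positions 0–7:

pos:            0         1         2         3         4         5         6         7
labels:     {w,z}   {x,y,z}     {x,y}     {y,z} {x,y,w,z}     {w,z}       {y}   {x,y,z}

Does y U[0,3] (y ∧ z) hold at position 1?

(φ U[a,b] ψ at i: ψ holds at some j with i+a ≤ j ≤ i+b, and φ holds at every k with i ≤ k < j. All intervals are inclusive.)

True

Need some j in [1,4] with (y ∧ z), and y at every k in [1,j-1].
  j=1: (y ∧ z) holds; no prefix to check → satisfied.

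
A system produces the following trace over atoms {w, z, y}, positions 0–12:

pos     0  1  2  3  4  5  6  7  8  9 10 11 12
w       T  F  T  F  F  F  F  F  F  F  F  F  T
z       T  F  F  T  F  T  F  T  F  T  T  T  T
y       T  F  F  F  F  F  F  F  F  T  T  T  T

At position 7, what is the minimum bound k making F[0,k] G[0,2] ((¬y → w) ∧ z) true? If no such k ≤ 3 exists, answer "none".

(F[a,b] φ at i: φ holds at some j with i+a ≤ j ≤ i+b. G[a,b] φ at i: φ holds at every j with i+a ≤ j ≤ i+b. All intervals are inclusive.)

Scan j = 7,8,… for G[0,2] ((¬y → w) ∧ z):
  j=7: fails
  j=8: fails
  j=9: holds
First hit at j=9, so smallest k = 9-7 = 2.

2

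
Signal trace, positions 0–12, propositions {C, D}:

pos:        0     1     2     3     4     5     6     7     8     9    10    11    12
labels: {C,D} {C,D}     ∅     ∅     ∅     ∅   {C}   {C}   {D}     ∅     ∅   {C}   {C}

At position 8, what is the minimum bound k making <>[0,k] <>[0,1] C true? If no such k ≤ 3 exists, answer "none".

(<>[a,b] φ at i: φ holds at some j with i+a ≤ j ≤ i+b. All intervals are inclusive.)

Scan j = 8,9,… for <>[0,1] C:
  j=8: fails
  j=9: fails
  j=10: holds
First hit at j=10, so smallest k = 10-8 = 2.

2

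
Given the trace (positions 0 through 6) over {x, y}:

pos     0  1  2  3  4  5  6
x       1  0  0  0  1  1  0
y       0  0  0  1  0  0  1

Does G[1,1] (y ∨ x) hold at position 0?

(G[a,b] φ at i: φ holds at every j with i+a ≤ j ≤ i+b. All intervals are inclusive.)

Check (y ∨ x) at every j in [1,1]:
  j=1: false
Fails at j=1 → formula fails.

False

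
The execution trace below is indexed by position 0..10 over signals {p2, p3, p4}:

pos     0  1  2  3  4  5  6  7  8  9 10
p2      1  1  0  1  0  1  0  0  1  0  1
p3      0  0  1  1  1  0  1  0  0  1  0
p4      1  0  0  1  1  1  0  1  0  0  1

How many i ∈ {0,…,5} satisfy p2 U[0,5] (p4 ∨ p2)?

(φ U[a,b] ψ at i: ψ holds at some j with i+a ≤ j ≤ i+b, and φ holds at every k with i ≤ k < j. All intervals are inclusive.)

Evaluate at each i in [0,5]:
  i=0: ✓ (rhs at j=0)
  i=1: ✓ (rhs at j=1)
  i=2: ✗ (lhs fails at k=2 before rhs at j=3)
  i=3: ✓ (rhs at j=3)
  i=4: ✓ (rhs at j=4)
  i=5: ✓ (rhs at j=5)
Positions where it holds: {0, 1, 3, 4, 5} → 5.

5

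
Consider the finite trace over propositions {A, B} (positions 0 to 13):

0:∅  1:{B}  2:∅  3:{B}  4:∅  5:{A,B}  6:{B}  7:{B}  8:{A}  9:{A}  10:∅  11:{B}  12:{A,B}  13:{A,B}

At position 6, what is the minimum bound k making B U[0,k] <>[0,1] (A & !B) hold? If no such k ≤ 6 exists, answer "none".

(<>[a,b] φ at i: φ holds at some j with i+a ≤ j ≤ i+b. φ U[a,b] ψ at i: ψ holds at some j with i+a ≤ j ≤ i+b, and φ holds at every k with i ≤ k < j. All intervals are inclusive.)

1

Need earliest j ≥ 6 with <>[0,1] (A & !B), and B at every k in [6,j-1].
  j=6: rhs fails.
  j=7: rhs holds; lhs holds on [6,6]. k = 1.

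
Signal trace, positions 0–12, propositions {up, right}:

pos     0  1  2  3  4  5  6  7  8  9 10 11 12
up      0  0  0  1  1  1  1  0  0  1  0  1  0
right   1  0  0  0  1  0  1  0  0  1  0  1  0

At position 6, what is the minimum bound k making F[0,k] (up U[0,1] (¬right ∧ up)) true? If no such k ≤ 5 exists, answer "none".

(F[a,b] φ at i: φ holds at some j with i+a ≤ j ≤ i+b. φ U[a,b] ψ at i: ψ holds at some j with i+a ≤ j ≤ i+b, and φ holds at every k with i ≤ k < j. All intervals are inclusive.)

none

Scan j = 6,7,… for (up U[0,1] (¬right ∧ up)):
  j=6: fails
  j=7: fails
  j=8: fails
  j=9: fails
  j=10: fails
  j=11: fails
No j in [6,11] satisfies it → none.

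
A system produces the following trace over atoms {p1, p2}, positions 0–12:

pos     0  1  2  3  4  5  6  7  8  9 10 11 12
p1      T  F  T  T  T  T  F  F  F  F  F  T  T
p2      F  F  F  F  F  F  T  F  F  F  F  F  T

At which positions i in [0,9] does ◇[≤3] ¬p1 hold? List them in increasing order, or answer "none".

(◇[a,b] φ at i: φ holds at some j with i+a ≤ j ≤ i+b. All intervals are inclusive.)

0, 1, 3, 4, 5, 6, 7, 8, 9

Evaluate at each i in [0,9]:
  i=0: ✓ (witness j=1)
  i=1: ✓ (witness j=1)
  i=2: ✗ (none in [2,5])
  i=3: ✓ (witness j=6)
  i=4: ✓ (witness j=6)
  i=5: ✓ (witness j=6)
  i=6: ✓ (witness j=6)
  i=7: ✓ (witness j=7)
  i=8: ✓ (witness j=8)
  i=9: ✓ (witness j=9)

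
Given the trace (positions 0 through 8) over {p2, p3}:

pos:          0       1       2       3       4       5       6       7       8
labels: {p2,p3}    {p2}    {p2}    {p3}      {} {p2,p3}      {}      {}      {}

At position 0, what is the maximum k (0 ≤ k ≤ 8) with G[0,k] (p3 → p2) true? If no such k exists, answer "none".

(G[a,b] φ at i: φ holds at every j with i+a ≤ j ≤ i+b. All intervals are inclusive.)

(p3 → p2) must hold from j=0 onward; find where it first fails.
  j=0: holds
  j=1: holds
  j=2: holds
  j=3: fails
Holds on [0,2], so largest k = 2.

2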